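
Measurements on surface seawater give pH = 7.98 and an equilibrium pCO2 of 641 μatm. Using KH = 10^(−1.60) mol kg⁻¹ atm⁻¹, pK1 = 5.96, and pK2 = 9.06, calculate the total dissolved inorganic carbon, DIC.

[CO2*] = KH · pCO2 = 10^(−1.60) × 641×10^-6 = 1.610×10^-5 mol/kg
α₀ = 1/(1 + K1/[H⁺] + K1K2/[H⁺]²) = 1/(1 + 10^+2.02 + 10^+0.94) = 0.008740
DIC = [CO2*]/α₀ = 1.610×10^-5 / 0.008740 = 1.84 mmol/kg

DIC = 1.84 mmol/kg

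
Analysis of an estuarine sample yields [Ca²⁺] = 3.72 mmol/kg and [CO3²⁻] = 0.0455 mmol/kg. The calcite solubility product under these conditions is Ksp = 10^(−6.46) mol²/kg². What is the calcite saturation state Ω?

Ksp = 10^(−6.46) = 3.467×10^-7
Ω = [Ca²⁺][CO3²⁻]/Ksp = (3.72×10^-3)(0.0455×10^-3) / 3.467×10^-7 = 0.488

Ω = 0.488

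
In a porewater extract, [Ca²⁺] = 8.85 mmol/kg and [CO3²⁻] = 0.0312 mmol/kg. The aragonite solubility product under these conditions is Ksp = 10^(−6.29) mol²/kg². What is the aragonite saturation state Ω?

Ksp = 10^(−6.29) = 5.129×10^-7
Ω = [Ca²⁺][CO3²⁻]/Ksp = (8.85×10^-3)(0.0312×10^-3) / 5.129×10^-7 = 0.538

Ω = 0.538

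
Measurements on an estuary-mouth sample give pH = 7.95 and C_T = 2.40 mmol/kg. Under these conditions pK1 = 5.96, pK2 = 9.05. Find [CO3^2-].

α₂ = 1 / (1 + [H⁺]/K2 + [H⁺]²/(K1K2)) = 1 / (1 + 10^+1.10 + 10^-0.89)
   = 1 / (1 + 12.589 + 0.12882) = 1/13.718 = 0.07290
[CO3²⁻] = α₂ × DIC = 0.07290 × 2.40 = 0.175 mmol/kg

[CO3²⁻] = 0.175 mmol/kg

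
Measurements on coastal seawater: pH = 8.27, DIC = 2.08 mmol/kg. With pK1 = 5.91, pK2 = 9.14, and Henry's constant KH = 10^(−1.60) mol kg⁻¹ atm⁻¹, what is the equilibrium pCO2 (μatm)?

α₀ = 1 / (1 + K1/[H⁺] + K1K2/[H⁺]²) = 1 / (1 + 10^+2.36 + 10^+1.49)
   = 1 / (1 + 229.09 + 30.903) = 1/260.99 = 0.003832
[CO2*] = α₀ × DIC = 0.003832 × 2.08 = 0.007970 mmol/kg = 7.970 μmol/kg
pCO2 = [CO2*]/KH = 7.970×10^-6 / 2.512×10^-2 = 317 μatm

pCO2 = 317 μatm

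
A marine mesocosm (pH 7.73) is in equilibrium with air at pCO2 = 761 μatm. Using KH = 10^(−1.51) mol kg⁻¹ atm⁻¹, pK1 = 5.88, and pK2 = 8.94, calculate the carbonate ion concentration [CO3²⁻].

[CO3²⁻] = 0.103 mmol/kg

[CO2*] = KH · pCO2 = 10^(−1.51) × 761×10^-6 = 2.352×10^-5 mol/kg
α₀ = 1/(1 + K1/[H⁺] + K1K2/[H⁺]²) = 1/(1 + 10^+1.85 + 10^+0.64) = 0.01313
DIC = [CO2*]/α₀ = 2.352×10^-5 / 0.01313 = 1.791 mmol/kg
[CO3²⁻] = α₂·DIC; α₂ = 0.05732, so [CO3²⁻] = 0.05732 × 1.791 = 0.103 mmol/kg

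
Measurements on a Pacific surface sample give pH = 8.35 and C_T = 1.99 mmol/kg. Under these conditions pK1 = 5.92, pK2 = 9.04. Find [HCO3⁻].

[HCO3⁻] = 1.65 mmol/kg

α₁ = 1 / (1 + [H⁺]/K1 + K2/[H⁺]) = 1 / (1 + 10^-2.43 + 10^-0.69)
   = 1 / (1 + 0.0037154 + 0.20417) = 1/1.2079 = 0.8279
[HCO3⁻] = α₁ × DIC = 0.8279 × 1.99 = 1.65 mmol/kg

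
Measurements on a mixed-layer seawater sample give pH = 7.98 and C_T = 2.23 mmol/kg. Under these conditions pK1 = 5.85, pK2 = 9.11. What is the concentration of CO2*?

[CO2*] = 15.3 μmol/kg

α₀ = 1 / (1 + K1/[H⁺] + K1K2/[H⁺]²) = 1 / (1 + 10^+2.13 + 10^+1.00)
   = 1 / (1 + 134.90 + 10.000) = 1/145.90 = 0.006854
[CO2*] = α₀ × DIC = 0.006854 × 2.23 = 0.0153 mmol/kg = 15.3 μmol/kg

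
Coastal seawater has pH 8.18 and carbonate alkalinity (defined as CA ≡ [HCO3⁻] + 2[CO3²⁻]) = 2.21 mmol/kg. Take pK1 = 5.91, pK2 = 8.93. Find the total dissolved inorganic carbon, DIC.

DIC = 1.93 mmol/kg

CA = [HCO3⁻] + 2[CO3²⁻] = (α₁ + 2α₂)·DIC
At pH 8.18: [H⁺]/K1 = 10^-2.27 = 0.0053703, K2/[H⁺] = 10^-0.75 = 0.17783
α₁ = 1/(1 + 0.0053703 + 0.17783) = 1/1.1832 = 0.8452; α₂ = α₁·K2/[H⁺] = 0.1503
α₁ + 2α₂ = 1.1458
DIC = CA / (α₁ + 2α₂) = 2.21 / 1.1458 = 1.93 mmol/kg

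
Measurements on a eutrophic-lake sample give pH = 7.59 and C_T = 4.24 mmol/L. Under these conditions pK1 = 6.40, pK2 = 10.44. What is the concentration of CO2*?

[CO2*] = 0.257 mmol/L

α₀ = 1 / (1 + K1/[H⁺] + K1K2/[H⁺]²) = 1 / (1 + 10^+1.19 + 10^-1.66)
   = 1 / (1 + 15.488 + 0.021878) = 1/16.510 = 0.06057
[CO2*] = α₀ × DIC = 0.06057 × 4.24 = 0.257 mmol/L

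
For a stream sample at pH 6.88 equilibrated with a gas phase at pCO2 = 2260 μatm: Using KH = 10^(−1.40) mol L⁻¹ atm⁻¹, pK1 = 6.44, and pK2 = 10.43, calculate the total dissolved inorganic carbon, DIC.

[CO2*] = KH · pCO2 = 10^(−1.40) × 2260×10^-6 = 8.997×10^-5 mol/L
α₀ = 1/(1 + K1/[H⁺] + K1K2/[H⁺]²) = 1/(1 + 10^+0.44 + 10^-3.11) = 0.2663
DIC = [CO2*]/α₀ = 8.997×10^-5 / 0.2663 = 0.338 mmol/L

DIC = 0.338 mmol/L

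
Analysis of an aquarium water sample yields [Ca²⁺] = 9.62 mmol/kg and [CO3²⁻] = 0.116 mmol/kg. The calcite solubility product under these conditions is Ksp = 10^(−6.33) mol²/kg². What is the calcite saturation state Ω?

Ω = 2.39

Ksp = 10^(−6.33) = 4.677×10^-7
Ω = [Ca²⁺][CO3²⁻]/Ksp = (9.62×10^-3)(0.116×10^-3) / 4.677×10^-7 = 2.39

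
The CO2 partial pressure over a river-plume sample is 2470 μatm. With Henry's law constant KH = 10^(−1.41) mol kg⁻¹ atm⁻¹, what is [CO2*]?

KH = 10^(−1.41) = 3.890×10^-2 mol kg⁻¹ atm⁻¹
[CO2*] = KH · pCO2 = 3.890×10^-2 × 2470×10^-6 atm = 9.61×10^-5 mol/kg

[CO2*] = 96.1 μmol/kg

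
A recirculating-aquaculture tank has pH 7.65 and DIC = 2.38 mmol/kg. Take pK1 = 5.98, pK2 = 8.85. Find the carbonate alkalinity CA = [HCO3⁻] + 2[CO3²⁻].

CA = [HCO3⁻] + 2[CO3²⁻] = (α₁ + 2α₂)·DIC
At pH 7.65: [H⁺]/K1 = 10^-1.67 = 0.021380, K2/[H⁺] = 10^-1.20 = 0.063096
α₁ = 1/(1 + 0.021380 + 0.063096) = 1/1.0845 = 0.9221; α₂ = α₁·K2/[H⁺] = 0.05818
α₁ + 2α₂ = 1.0385
CA = 1.0385 × 2.38 = 2.47 mmol/kg

CA = 2.47 mmol/kg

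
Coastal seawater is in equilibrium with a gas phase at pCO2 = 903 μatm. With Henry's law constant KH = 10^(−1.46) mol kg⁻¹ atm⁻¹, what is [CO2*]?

[CO2*] = 31.3 μmol/kg

KH = 10^(−1.46) = 3.467×10^-2 mol kg⁻¹ atm⁻¹
[CO2*] = KH · pCO2 = 3.467×10^-2 × 903×10^-6 atm = 3.13×10^-5 mol/kg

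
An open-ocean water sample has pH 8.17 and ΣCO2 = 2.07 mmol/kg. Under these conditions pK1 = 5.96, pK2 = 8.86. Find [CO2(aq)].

[CO2*] = 10.5 μmol/kg

α₀ = 1 / (1 + K1/[H⁺] + K1K2/[H⁺]²) = 1 / (1 + 10^+2.21 + 10^+1.52)
   = 1 / (1 + 162.18 + 33.113) = 1/196.29 = 0.005094
[CO2*] = α₀ × DIC = 0.005094 × 2.07 = 0.0105 mmol/kg = 10.5 μmol/kg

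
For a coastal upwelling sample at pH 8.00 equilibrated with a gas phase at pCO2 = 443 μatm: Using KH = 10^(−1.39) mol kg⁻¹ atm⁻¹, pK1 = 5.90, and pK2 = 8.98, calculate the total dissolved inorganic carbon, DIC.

[CO2*] = KH · pCO2 = 10^(−1.39) × 443×10^-6 = 1.805×10^-5 mol/kg
α₀ = 1/(1 + K1/[H⁺] + K1K2/[H⁺]²) = 1/(1 + 10^+2.10 + 10^+1.12) = 0.007139
DIC = [CO2*]/α₀ = 1.805×10^-5 / 0.007139 = 2.53 mmol/kg

DIC = 2.53 mmol/kg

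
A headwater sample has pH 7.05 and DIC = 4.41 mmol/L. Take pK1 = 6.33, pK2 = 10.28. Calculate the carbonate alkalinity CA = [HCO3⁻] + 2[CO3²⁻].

CA = 3.71 mmol/L

CA = [HCO3⁻] + 2[CO3²⁻] = (α₁ + 2α₂)·DIC
At pH 7.05: [H⁺]/K1 = 10^-0.72 = 0.19055, K2/[H⁺] = 10^-3.23 = 0.00058884
α₁ = 1/(1 + 0.19055 + 0.00058884) = 1/1.1911 = 0.8395; α₂ = α₁·K2/[H⁺] = 0.0004944
α₁ + 2α₂ = 0.8405
CA = 0.8405 × 4.41 = 3.71 mmol/L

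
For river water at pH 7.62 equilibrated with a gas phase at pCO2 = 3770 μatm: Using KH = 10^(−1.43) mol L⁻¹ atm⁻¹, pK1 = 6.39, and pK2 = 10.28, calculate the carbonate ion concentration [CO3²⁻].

[CO2*] = KH · pCO2 = 10^(−1.43) × 3770×10^-6 = 1.401×10^-4 mol/L
α₀ = 1/(1 + K1/[H⁺] + K1K2/[H⁺]²) = 1/(1 + 10^+1.23 + 10^-1.43) = 0.05550
DIC = [CO2*]/α₀ = 1.401×10^-4 / 0.05550 = 2.524 mmol/L
[CO3²⁻] = α₂·DIC; α₂ = 0.002062, so [CO3²⁻] = 0.002062 × 2.524 = 0.00520 mmol/L = 5.20 μmol/L

[CO3²⁻] = 5.20 μmol/L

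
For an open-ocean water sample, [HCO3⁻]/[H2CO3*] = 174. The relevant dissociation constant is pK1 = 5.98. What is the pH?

pH = 8.22

From K1 = [H⁺][HCO3⁻]/[H2CO3*]:  pH = pK1 + log₁₀([HCO3⁻]/[H2CO3*])
log₁₀(174) = +2.241
pH = 5.98 + (+2.241) = 8.22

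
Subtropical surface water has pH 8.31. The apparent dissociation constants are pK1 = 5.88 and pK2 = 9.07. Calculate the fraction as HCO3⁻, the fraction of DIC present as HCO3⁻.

α₁ = 1 / (1 + [H⁺]/K1 + K2/[H⁺]) = 1 / (1 + 10^-2.43 + 10^-0.76)
   = 1 / (1 + 0.0037154 + 0.17378) = 1/1.1775 = 0.8493

α₁ = 0.849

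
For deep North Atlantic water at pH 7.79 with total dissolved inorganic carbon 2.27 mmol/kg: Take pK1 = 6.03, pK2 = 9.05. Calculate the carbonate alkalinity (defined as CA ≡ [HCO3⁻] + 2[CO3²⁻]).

CA = [HCO3⁻] + 2[CO3²⁻] = (α₁ + 2α₂)·DIC
At pH 7.79: [H⁺]/K1 = 10^-1.76 = 0.017378, K2/[H⁺] = 10^-1.26 = 0.054954
α₁ = 1/(1 + 0.017378 + 0.054954) = 1/1.0723 = 0.9325; α₂ = α₁·K2/[H⁺] = 0.05125
α₁ + 2α₂ = 1.0350
CA = 1.0350 × 2.27 = 2.35 mmol/kg

CA = 2.35 mmol/kg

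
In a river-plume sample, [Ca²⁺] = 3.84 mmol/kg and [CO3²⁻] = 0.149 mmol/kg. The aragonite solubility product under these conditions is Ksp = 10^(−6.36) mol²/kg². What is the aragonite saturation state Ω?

Ksp = 10^(−6.36) = 4.365×10^-7
Ω = [Ca²⁺][CO3²⁻]/Ksp = (3.84×10^-3)(0.149×10^-3) / 4.365×10^-7 = 1.31

Ω = 1.31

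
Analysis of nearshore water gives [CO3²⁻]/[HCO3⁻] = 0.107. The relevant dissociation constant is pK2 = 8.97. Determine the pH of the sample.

From K2 = [H⁺][CO3²⁻]/[HCO3⁻]:  pH = pK2 + log₁₀([CO3²⁻]/[HCO3⁻])
log₁₀(0.107) = -0.971
pH = 8.97 + (-0.971) = 8.00

pH = 8.00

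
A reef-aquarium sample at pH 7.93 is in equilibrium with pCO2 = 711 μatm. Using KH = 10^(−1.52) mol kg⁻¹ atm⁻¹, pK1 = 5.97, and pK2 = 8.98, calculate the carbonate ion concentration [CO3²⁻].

[CO2*] = KH · pCO2 = 10^(−1.52) × 711×10^-6 = 2.147×10^-5 mol/kg
α₀ = 1/(1 + K1/[H⁺] + K1K2/[H⁺]²) = 1/(1 + 10^+1.96 + 10^+0.91) = 0.009967
DIC = [CO2*]/α₀ = 2.147×10^-5 / 0.009967 = 2.154 mmol/kg
[CO3²⁻] = α₂·DIC; α₂ = 0.08102, so [CO3²⁻] = 0.08102 × 2.154 = 0.175 mmol/kg

[CO3²⁻] = 0.175 mmol/kg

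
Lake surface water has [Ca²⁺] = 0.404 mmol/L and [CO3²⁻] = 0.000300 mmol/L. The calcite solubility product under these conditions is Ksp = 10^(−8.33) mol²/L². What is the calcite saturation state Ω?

Ω = 0.0259

Ksp = 10^(−8.33) = 4.677×10^-9
Ω = [Ca²⁺][CO3²⁻]/Ksp = (0.404×10^-3)(0.000300×10^-3) / 4.677×10^-9 = 0.0259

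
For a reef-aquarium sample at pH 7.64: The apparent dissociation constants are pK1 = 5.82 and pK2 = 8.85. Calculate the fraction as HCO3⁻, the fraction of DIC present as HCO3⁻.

α₁ = 0.929

α₁ = 1 / (1 + [H⁺]/K1 + K2/[H⁺]) = 1 / (1 + 10^-1.82 + 10^-1.21)
   = 1 / (1 + 0.015136 + 0.061660) = 1/1.0768 = 0.9287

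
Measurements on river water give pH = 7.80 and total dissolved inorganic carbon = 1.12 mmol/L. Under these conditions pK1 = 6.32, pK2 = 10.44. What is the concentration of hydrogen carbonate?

[HCO3⁻] = 1.08 mmol/L

α₁ = 1 / (1 + [H⁺]/K1 + K2/[H⁺]) = 1 / (1 + 10^-1.48 + 10^-2.64)
   = 1 / (1 + 0.033113 + 0.0022909) = 1/1.0354 = 0.9658
[HCO3⁻] = α₁ × DIC = 0.9658 × 1.12 = 1.08 mmol/L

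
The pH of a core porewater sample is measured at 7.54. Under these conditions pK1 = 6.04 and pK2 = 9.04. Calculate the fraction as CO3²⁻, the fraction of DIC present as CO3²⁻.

α₂ = 0.0297

α₂ = 1 / (1 + [H⁺]/K2 + [H⁺]²/(K1K2)) = 1 / (1 + 10^+1.50 + 10^-0.00)
   = 1 / (1 + 31.623 + 1.0000) = 1/33.623 = 0.02974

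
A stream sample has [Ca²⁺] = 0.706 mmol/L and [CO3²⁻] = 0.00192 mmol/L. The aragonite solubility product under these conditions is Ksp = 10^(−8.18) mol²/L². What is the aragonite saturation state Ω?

Ksp = 10^(−8.18) = 6.607×10^-9
Ω = [Ca²⁺][CO3²⁻]/Ksp = (0.706×10^-3)(0.00192×10^-3) / 6.607×10^-9 = 0.205

Ω = 0.205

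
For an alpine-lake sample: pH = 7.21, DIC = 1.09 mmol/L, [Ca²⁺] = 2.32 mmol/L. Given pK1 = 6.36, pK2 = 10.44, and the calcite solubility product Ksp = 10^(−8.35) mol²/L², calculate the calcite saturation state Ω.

α₂ = 1 / (1 + [H⁺]/K2 + [H⁺]²/(K1K2)) = 1 / (1 + 10^+3.23 + 10^+2.38)
   = 1 / (1 + 1698.2 + 239.88) = 1/1939.1 = 0.0005157
[CO3²⁻] = α₂ × DIC = 0.0005157 × 1.09 = 0.0005621 mmol/L = 0.5621 μmol/L
Ksp = 10^(−8.35) = 4.467×10^-9
Ω = [Ca²⁺][CO3²⁻]/Ksp = (2.32×10^-3)(5.621×10^-7) / 4.467×10^-9 = 0.292

Ω = 0.292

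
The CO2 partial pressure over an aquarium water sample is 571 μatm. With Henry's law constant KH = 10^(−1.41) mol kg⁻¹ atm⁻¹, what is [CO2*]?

KH = 10^(−1.41) = 3.890×10^-2 mol kg⁻¹ atm⁻¹
[CO2*] = KH · pCO2 = 3.890×10^-2 × 571×10^-6 atm = 2.22×10^-5 mol/kg

[CO2*] = 22.2 μmol/kg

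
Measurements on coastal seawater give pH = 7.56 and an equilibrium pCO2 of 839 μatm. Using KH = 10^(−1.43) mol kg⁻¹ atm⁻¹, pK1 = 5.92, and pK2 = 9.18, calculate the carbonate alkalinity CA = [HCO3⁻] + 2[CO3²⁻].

[CO2*] = KH · pCO2 = 10^(−1.43) × 839×10^-6 = 3.117×10^-5 mol/kg
α₀ = 1/(1 + K1/[H⁺] + K1K2/[H⁺]²) = 1/(1 + 10^+1.64 + 10^+0.02) = 0.02188
DIC = [CO2*]/α₀ = 3.117×10^-5 / 0.02188 = 1.425 mmol/kg
CA = (α₁ + 2α₂)·DIC = (0.9552 + 2×0.02291) × 1.425 = 1.43 mmol/kg

CA = 1.43 mmol/kg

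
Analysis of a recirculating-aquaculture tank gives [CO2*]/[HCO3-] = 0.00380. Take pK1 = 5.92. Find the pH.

From K1 = [H⁺][HCO3-]/[CO2*]:  pH = pK1 − log₁₀([CO2*]/[HCO3-])
log₁₀(0.00380) = -2.420
pH = 5.92 − (-2.420) = 8.34

pH = 8.34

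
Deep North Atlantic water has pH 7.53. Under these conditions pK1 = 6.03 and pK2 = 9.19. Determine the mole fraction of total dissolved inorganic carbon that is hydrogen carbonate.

α₁ = 1 / (1 + [H⁺]/K1 + K2/[H⁺]) = 1 / (1 + 10^-1.50 + 10^-1.66)
   = 1 / (1 + 0.031623 + 0.021878) = 1/1.0535 = 0.9492

α₁ = 0.949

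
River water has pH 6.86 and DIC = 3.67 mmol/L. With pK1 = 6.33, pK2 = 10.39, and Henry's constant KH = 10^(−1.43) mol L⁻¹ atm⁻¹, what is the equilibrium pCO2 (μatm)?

α₀ = 1 / (1 + K1/[H⁺] + K1K2/[H⁺]²) = 1 / (1 + 10^+0.53 + 10^-3.00)
   = 1 / (1 + 3.3884 + 0.0010000) = 1/4.3894 = 0.2278
[CO2*] = α₀ × DIC = 0.2278 × 3.67 = 0.8361 mmol/L
pCO2 = [CO2*]/KH = 8.361×10^-4 / 3.715×10^-2 = 2.25×10^4 μatm

pCO2 = 2.25×10^4 μatm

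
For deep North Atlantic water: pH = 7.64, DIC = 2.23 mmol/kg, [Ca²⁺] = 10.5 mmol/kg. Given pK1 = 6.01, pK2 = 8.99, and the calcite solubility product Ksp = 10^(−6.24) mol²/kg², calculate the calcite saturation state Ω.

α₂ = 1 / (1 + [H⁺]/K2 + [H⁺]²/(K1K2)) = 1 / (1 + 10^+1.35 + 10^-0.28)
   = 1 / (1 + 22.387 + 0.52481) = 1/23.912 = 0.04182
[CO3²⁻] = α₂ × DIC = 0.04182 × 2.23 = 0.09326 mmol/kg
Ksp = 10^(−6.24) = 5.754×10^-7
Ω = [Ca²⁺][CO3²⁻]/Ksp = (10.5×10^-3)(9.326×10^-5) / 5.754×10^-7 = 1.70

Ω = 1.70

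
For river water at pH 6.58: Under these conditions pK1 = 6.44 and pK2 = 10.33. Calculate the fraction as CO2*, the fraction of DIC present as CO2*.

α₀ = 0.420

α₀ = 1 / (1 + K1/[H⁺] + K1K2/[H⁺]²) = 1 / (1 + 10^+0.14 + 10^-3.61)
   = 1 / (1 + 1.3804 + 0.00024547) = 1/2.3806 = 0.4201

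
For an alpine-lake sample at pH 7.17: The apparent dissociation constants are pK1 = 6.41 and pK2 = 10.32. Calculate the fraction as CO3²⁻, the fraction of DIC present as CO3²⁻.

α₂ = 0.000603

α₂ = 1 / (1 + [H⁺]/K2 + [H⁺]²/(K1K2)) = 1 / (1 + 10^+3.15 + 10^+2.39)
   = 1 / (1 + 1412.5 + 245.47) = 1/1659.0 = 0.0006028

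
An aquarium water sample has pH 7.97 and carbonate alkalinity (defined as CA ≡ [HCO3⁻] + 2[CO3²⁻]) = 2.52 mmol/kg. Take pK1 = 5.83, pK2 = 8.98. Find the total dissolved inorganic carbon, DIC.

DIC = 2.33 mmol/kg

CA = [HCO3⁻] + 2[CO3²⁻] = (α₁ + 2α₂)·DIC
At pH 7.97: [H⁺]/K1 = 10^-2.14 = 0.0072444, K2/[H⁺] = 10^-1.01 = 0.097724
α₁ = 1/(1 + 0.0072444 + 0.097724) = 1/1.1050 = 0.9050; α₂ = α₁·K2/[H⁺] = 0.08844
α₁ + 2α₂ = 1.0819
DIC = CA / (α₁ + 2α₂) = 2.52 / 1.0819 = 2.33 mmol/kg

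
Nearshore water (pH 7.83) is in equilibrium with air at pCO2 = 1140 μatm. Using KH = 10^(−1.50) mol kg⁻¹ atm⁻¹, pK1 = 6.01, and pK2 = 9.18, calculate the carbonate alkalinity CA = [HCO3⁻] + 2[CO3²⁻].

CA = 2.59 mmol/kg

[CO2*] = KH · pCO2 = 10^(−1.50) × 1140×10^-6 = 3.605×10^-5 mol/kg
α₀ = 1/(1 + K1/[H⁺] + K1K2/[H⁺]²) = 1/(1 + 10^+1.82 + 10^+0.47) = 0.01428
DIC = [CO2*]/α₀ = 3.605×10^-5 / 0.01428 = 2.524 mmol/kg
CA = (α₁ + 2α₂)·DIC = (0.9436 + 2×0.04215) × 2.524 = 2.59 mmol/kg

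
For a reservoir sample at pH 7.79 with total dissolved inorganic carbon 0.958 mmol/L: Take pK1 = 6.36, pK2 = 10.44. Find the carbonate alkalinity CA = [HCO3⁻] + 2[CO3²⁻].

CA = 0.926 mmol/L

CA = [HCO3⁻] + 2[CO3²⁻] = (α₁ + 2α₂)·DIC
At pH 7.79: [H⁺]/K1 = 10^-1.43 = 0.037154, K2/[H⁺] = 10^-2.65 = 0.0022387
α₁ = 1/(1 + 0.037154 + 0.0022387) = 1/1.0394 = 0.9621; α₂ = α₁·K2/[H⁺] = 0.002154
α₁ + 2α₂ = 0.9664
CA = 0.9664 × 0.958 = 0.926 mmol/L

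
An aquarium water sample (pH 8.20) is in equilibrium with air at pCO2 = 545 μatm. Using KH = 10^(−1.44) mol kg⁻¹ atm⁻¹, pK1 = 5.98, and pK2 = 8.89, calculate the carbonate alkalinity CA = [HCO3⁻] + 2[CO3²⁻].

[CO2*] = KH · pCO2 = 10^(−1.44) × 545×10^-6 = 1.979×10^-5 mol/kg
α₀ = 1/(1 + K1/[H⁺] + K1K2/[H⁺]²) = 1/(1 + 10^+2.22 + 10^+1.53) = 0.004979
DIC = [CO2*]/α₀ = 1.979×10^-5 / 0.004979 = 3.974 mmol/kg
CA = (α₁ + 2α₂)·DIC = (0.8263 + 2×0.1687) × 3.974 = 4.62 mmol/kg

CA = 4.62 mmol/kg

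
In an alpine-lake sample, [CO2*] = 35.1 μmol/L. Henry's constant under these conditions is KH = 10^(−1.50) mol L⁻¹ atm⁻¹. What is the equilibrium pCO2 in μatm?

pCO2 = 1110 μatm

KH = 10^(−1.50) = 3.162×10^-2 mol L⁻¹ atm⁻¹
pCO2 = [CO2*]/KH = 35.1×10^-6 / 3.162×10^-2 = 1.11×10^-3 atm = 1110 μatm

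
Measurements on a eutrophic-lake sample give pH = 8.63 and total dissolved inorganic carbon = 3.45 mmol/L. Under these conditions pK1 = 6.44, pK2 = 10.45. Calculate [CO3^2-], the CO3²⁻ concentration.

[CO3²⁻] = 0.0511 mmol/L

α₂ = 1 / (1 + [H⁺]/K2 + [H⁺]²/(K1K2)) = 1 / (1 + 10^+1.82 + 10^-0.37)
   = 1 / (1 + 66.069 + 0.42658) = 1/67.496 = 0.01482
[CO3²⁻] = α₂ × DIC = 0.01482 × 3.45 = 0.0511 mmol/L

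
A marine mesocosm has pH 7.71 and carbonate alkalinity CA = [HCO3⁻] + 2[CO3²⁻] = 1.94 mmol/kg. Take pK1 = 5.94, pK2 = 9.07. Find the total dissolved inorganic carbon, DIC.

CA = [HCO3⁻] + 2[CO3²⁻] = (α₁ + 2α₂)·DIC
At pH 7.71: [H⁺]/K1 = 10^-1.77 = 0.016982, K2/[H⁺] = 10^-1.36 = 0.043652
α₁ = 1/(1 + 0.016982 + 0.043652) = 1/1.0606 = 0.9428; α₂ = α₁·K2/[H⁺] = 0.04116
α₁ + 2α₂ = 1.0251
DIC = CA / (α₁ + 2α₂) = 1.94 / 1.0251 = 1.89 mmol/kg

DIC = 1.89 mmol/kg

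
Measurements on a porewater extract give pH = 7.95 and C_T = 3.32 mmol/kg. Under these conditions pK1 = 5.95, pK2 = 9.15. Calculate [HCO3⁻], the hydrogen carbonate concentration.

[HCO3⁻] = 3.09 mmol/kg

α₁ = 1 / (1 + [H⁺]/K1 + K2/[H⁺]) = 1 / (1 + 10^-2.00 + 10^-1.20)
   = 1 / (1 + 0.010000 + 0.063096) = 1/1.0731 = 0.9319
[HCO3⁻] = α₁ × DIC = 0.9319 × 3.32 = 3.09 mmol/kg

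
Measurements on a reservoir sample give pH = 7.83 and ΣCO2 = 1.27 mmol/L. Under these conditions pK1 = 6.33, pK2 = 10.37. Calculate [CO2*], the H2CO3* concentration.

α₀ = 1 / (1 + K1/[H⁺] + K1K2/[H⁺]²) = 1 / (1 + 10^+1.50 + 10^-1.04)
   = 1 / (1 + 31.623 + 0.091201) = 1/32.714 = 0.03057
[CO2*] = α₀ × DIC = 0.03057 × 1.27 = 0.0388 mmol/L

[CO2*] = 0.0388 mmol/L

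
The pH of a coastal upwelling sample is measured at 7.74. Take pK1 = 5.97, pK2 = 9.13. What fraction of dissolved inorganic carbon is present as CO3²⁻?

α₂ = 0.0385

α₂ = 1 / (1 + [H⁺]/K2 + [H⁺]²/(K1K2)) = 1 / (1 + 10^+1.39 + 10^-0.38)
   = 1 / (1 + 24.547 + 0.41687) = 1/25.964 = 0.03851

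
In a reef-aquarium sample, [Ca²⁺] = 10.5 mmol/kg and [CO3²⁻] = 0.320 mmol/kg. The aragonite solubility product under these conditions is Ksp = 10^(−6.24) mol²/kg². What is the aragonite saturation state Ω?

Ksp = 10^(−6.24) = 5.754×10^-7
Ω = [Ca²⁺][CO3²⁻]/Ksp = (10.5×10^-3)(0.320×10^-3) / 5.754×10^-7 = 5.84

Ω = 5.84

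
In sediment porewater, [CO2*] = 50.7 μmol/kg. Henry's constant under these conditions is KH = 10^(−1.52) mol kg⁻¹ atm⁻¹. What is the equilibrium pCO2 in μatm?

KH = 10^(−1.52) = 3.020×10^-2 mol kg⁻¹ atm⁻¹
pCO2 = [CO2*]/KH = 50.7×10^-6 / 3.020×10^-2 = 1.68×10^-3 atm = 1680 μatm

pCO2 = 1680 μatm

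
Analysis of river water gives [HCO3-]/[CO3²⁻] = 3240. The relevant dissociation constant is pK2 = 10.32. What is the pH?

From K2 = [H⁺][CO3²⁻]/[HCO3-]:  pH = pK2 − log₁₀([HCO3-]/[CO3²⁻])
log₁₀(3240) = +3.511
pH = 10.32 − (+3.511) = 6.81

pH = 6.81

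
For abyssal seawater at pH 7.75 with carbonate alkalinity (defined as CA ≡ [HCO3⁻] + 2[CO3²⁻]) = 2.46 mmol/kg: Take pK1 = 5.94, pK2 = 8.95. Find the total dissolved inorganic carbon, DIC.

CA = [HCO3⁻] + 2[CO3²⁻] = (α₁ + 2α₂)·DIC
At pH 7.75: [H⁺]/K1 = 10^-1.81 = 0.015488, K2/[H⁺] = 10^-1.20 = 0.063096
α₁ = 1/(1 + 0.015488 + 0.063096) = 1/1.0786 = 0.9271; α₂ = α₁·K2/[H⁺] = 0.05850
α₁ + 2α₂ = 1.0441
DIC = CA / (α₁ + 2α₂) = 2.46 / 1.0441 = 2.36 mmol/kg

DIC = 2.36 mmol/kg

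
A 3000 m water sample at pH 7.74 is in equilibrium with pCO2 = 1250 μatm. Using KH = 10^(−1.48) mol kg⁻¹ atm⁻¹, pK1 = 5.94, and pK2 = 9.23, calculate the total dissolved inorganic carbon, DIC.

[CO2*] = KH · pCO2 = 10^(−1.48) × 1250×10^-6 = 4.139×10^-5 mol/kg
α₀ = 1/(1 + K1/[H⁺] + K1K2/[H⁺]²) = 1/(1 + 10^+1.80 + 10^+0.31) = 0.01512
DIC = [CO2*]/α₀ = 4.139×10^-5 / 0.01512 = 2.74 mmol/kg

DIC = 2.74 mmol/kg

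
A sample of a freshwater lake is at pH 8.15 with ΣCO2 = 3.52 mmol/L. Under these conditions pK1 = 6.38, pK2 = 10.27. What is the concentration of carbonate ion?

[CO3²⁻] = 0.0261 mmol/L

α₂ = 1 / (1 + [H⁺]/K2 + [H⁺]²/(K1K2)) = 1 / (1 + 10^+2.12 + 10^+0.35)
   = 1 / (1 + 131.83 + 2.2387) = 1/135.06 = 0.007404
[CO3²⁻] = α₂ × DIC = 0.007404 × 3.52 = 0.0261 mmol/L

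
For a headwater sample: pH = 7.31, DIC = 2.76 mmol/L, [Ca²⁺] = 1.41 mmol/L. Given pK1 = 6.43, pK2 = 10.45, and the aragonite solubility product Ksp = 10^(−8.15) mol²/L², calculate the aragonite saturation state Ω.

α₂ = 1 / (1 + [H⁺]/K2 + [H⁺]²/(K1K2)) = 1 / (1 + 10^+3.14 + 10^+2.26)
   = 1 / (1 + 1380.4 + 181.97) = 1/1563.4 = 0.0006397
[CO3²⁻] = α₂ × DIC = 0.0006397 × 2.76 = 0.001765 mmol/L = 1.765 μmol/L
Ksp = 10^(−8.15) = 7.079×10^-9
Ω = [Ca²⁺][CO3²⁻]/Ksp = (1.41×10^-3)(1.765×10^-6) / 7.079×10^-9 = 0.352

Ω = 0.352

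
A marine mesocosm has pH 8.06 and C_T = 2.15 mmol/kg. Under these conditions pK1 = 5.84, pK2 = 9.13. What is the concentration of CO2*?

α₀ = 1 / (1 + K1/[H⁺] + K1K2/[H⁺]²) = 1 / (1 + 10^+2.22 + 10^+1.15)
   = 1 / (1 + 165.96 + 14.125) = 1/181.08 = 0.005522
[CO2*] = α₀ × DIC = 0.005522 × 2.15 = 0.0119 mmol/kg = 11.9 μmol/kg

[CO2*] = 11.9 μmol/kg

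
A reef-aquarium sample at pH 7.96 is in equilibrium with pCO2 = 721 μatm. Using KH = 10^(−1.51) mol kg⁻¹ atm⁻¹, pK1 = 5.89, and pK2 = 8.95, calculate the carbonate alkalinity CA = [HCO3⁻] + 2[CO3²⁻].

[CO2*] = KH · pCO2 = 10^(−1.51) × 721×10^-6 = 2.228×10^-5 mol/kg
α₀ = 1/(1 + K1/[H⁺] + K1K2/[H⁺]²) = 1/(1 + 10^+2.07 + 10^+1.08) = 0.007662
DIC = [CO2*]/α₀ = 2.228×10^-5 / 0.007662 = 2.908 mmol/kg
CA = (α₁ + 2α₂)·DIC = (0.9002 + 2×0.09212) × 2.908 = 3.15 mmol/kg

CA = 3.15 mmol/kg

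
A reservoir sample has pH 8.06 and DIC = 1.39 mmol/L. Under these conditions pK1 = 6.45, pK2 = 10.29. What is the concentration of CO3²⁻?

[CO3²⁻] = 7.94 μmol/L

α₂ = 1 / (1 + [H⁺]/K2 + [H⁺]²/(K1K2)) = 1 / (1 + 10^+2.23 + 10^+0.62)
   = 1 / (1 + 169.82 + 4.1687) = 1/174.99 = 0.005715
[CO3²⁻] = α₂ × DIC = 0.005715 × 1.39 = 0.00794 mmol/L = 7.94 μmol/L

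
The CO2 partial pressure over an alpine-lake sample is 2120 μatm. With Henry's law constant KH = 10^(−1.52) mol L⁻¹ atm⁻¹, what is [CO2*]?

KH = 10^(−1.52) = 3.020×10^-2 mol L⁻¹ atm⁻¹
[CO2*] = KH · pCO2 = 3.020×10^-2 × 2120×10^-6 atm = 6.40×10^-5 mol/L

[CO2*] = 64.0 μmol/L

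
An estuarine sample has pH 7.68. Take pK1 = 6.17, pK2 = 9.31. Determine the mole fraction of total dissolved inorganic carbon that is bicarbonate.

α₁ = 0.948

α₁ = 1 / (1 + [H⁺]/K1 + K2/[H⁺]) = 1 / (1 + 10^-1.51 + 10^-1.63)
   = 1 / (1 + 0.030903 + 0.023442) = 1/1.0543 = 0.9485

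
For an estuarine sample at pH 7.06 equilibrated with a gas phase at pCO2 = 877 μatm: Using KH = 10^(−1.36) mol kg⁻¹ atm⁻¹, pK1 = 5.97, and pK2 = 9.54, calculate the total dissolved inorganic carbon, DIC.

DIC = 0.511 mmol/kg

[CO2*] = KH · pCO2 = 10^(−1.36) × 877×10^-6 = 3.828×10^-5 mol/kg
α₀ = 1/(1 + K1/[H⁺] + K1K2/[H⁺]²) = 1/(1 + 10^+1.09 + 10^-1.39) = 0.07494
DIC = [CO2*]/α₀ = 3.828×10^-5 / 0.07494 = 0.511 mmol/kg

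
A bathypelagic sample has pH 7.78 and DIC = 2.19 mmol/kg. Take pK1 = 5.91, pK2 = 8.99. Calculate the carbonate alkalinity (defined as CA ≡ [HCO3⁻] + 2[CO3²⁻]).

CA = 2.29 mmol/kg

CA = [HCO3⁻] + 2[CO3²⁻] = (α₁ + 2α₂)·DIC
At pH 7.78: [H⁺]/K1 = 10^-1.87 = 0.013490, K2/[H⁺] = 10^-1.21 = 0.061660
α₁ = 1/(1 + 0.013490 + 0.061660) = 1/1.0751 = 0.9301; α₂ = α₁·K2/[H⁺] = 0.05735
α₁ + 2α₂ = 1.0448
CA = 1.0448 × 2.19 = 2.29 mmol/kg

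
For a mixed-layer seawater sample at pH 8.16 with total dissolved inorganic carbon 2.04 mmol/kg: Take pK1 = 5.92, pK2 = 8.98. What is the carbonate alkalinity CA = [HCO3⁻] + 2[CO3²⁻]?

CA = 2.30 mmol/kg

CA = [HCO3⁻] + 2[CO3²⁻] = (α₁ + 2α₂)·DIC
At pH 8.16: [H⁺]/K1 = 10^-2.24 = 0.0057544, K2/[H⁺] = 10^-0.82 = 0.15136
α₁ = 1/(1 + 0.0057544 + 0.15136) = 1/1.1571 = 0.8642; α₂ = α₁·K2/[H⁺] = 0.1308
α₁ + 2α₂ = 1.1258
CA = 1.1258 × 2.04 = 2.30 mmol/kg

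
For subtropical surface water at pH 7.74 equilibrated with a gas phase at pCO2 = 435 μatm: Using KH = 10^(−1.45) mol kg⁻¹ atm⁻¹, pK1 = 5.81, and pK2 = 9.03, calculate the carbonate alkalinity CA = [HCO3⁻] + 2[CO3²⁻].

[CO2*] = KH · pCO2 = 10^(−1.45) × 435×10^-6 = 1.543×10^-5 mol/kg
α₀ = 1/(1 + K1/[H⁺] + K1K2/[H⁺]²) = 1/(1 + 10^+1.93 + 10^+0.64) = 0.01105
DIC = [CO2*]/α₀ = 1.543×10^-5 / 0.01105 = 1.396 mmol/kg
CA = (α₁ + 2α₂)·DIC = (0.9407 + 2×0.04825) × 1.396 = 1.45 mmol/kg

CA = 1.45 mmol/kg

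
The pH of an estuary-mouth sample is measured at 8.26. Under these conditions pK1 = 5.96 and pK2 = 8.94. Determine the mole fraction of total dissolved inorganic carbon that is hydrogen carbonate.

α₁ = 0.824

α₁ = 1 / (1 + [H⁺]/K1 + K2/[H⁺]) = 1 / (1 + 10^-2.30 + 10^-0.68)
   = 1 / (1 + 0.0050119 + 0.20893) = 1/1.2139 = 0.8238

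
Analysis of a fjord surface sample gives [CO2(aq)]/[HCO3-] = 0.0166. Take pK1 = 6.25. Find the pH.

From K1 = [H⁺][HCO3-]/[CO2(aq)]:  pH = pK1 − log₁₀([CO2(aq)]/[HCO3-])
log₁₀(0.0166) = -1.780
pH = 6.25 − (-1.780) = 8.03

pH = 8.03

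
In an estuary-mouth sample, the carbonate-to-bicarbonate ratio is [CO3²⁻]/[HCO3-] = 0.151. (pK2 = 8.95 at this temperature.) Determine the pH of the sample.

pH = 8.13

From K2 = [H⁺][CO3²⁻]/[HCO3-]:  pH = pK2 + log₁₀([CO3²⁻]/[HCO3-])
log₁₀(0.151) = -0.821
pH = 8.95 + (-0.821) = 8.13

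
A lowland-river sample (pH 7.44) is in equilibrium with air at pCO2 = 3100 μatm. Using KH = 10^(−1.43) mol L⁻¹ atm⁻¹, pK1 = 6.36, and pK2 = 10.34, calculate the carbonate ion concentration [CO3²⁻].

[CO2*] = KH · pCO2 = 10^(−1.43) × 3100×10^-6 = 1.152×10^-4 mol/L
α₀ = 1/(1 + K1/[H⁺] + K1K2/[H⁺]²) = 1/(1 + 10^+1.08 + 10^-1.82) = 0.07670
DIC = [CO2*]/α₀ = 1.152×10^-4 / 0.07670 = 1.502 mmol/L
[CO3²⁻] = α₂·DIC; α₂ = 0.001161, so [CO3²⁻] = 0.001161 × 1.502 = 0.00174 mmol/L = 1.74 μmol/L

[CO3²⁻] = 1.74 μmol/L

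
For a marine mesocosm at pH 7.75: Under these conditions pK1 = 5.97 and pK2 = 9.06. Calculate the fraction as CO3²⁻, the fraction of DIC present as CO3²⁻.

α₂ = 0.0460

α₂ = 1 / (1 + [H⁺]/K2 + [H⁺]²/(K1K2)) = 1 / (1 + 10^+1.31 + 10^-0.47)
   = 1 / (1 + 20.417 + 0.33884) = 1/21.756 = 0.04596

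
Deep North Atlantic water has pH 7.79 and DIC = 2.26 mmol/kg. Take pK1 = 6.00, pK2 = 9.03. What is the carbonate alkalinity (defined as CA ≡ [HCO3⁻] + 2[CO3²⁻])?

CA = 2.35 mmol/kg

CA = [HCO3⁻] + 2[CO3²⁻] = (α₁ + 2α₂)·DIC
At pH 7.79: [H⁺]/K1 = 10^-1.79 = 0.016218, K2/[H⁺] = 10^-1.24 = 0.057544
α₁ = 1/(1 + 0.016218 + 0.057544) = 1/1.0738 = 0.9313; α₂ = α₁·K2/[H⁺] = 0.05359
α₁ + 2α₂ = 1.0385
CA = 1.0385 × 2.26 = 2.35 mmol/kg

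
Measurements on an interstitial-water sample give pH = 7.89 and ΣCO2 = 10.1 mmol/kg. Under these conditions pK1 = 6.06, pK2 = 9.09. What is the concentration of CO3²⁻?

α₂ = 1 / (1 + [H⁺]/K2 + [H⁺]²/(K1K2)) = 1 / (1 + 10^+1.20 + 10^-0.63)
   = 1 / (1 + 15.849 + 0.23442) = 1/17.083 = 0.05854
[CO3²⁻] = α₂ × DIC = 0.05854 × 10.1 = 0.591 mmol/kg

[CO3²⁻] = 0.591 mmol/kg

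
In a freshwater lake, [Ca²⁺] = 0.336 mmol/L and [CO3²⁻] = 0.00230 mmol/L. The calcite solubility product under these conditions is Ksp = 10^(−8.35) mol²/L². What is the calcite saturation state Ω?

Ω = 0.173

Ksp = 10^(−8.35) = 4.467×10^-9
Ω = [Ca²⁺][CO3²⁻]/Ksp = (0.336×10^-3)(0.00230×10^-3) / 4.467×10^-9 = 0.173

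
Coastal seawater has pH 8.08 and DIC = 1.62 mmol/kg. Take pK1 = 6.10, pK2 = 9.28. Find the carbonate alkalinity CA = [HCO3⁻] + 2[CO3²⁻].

CA = [HCO3⁻] + 2[CO3²⁻] = (α₁ + 2α₂)·DIC
At pH 8.08: [H⁺]/K1 = 10^-1.98 = 0.010471, K2/[H⁺] = 10^-1.20 = 0.063096
α₁ = 1/(1 + 0.010471 + 0.063096) = 1/1.0736 = 0.9315; α₂ = α₁·K2/[H⁺] = 0.05877
α₁ + 2α₂ = 1.0490
CA = 1.0490 × 1.62 = 1.70 mmol/kg

CA = 1.70 mmol/kg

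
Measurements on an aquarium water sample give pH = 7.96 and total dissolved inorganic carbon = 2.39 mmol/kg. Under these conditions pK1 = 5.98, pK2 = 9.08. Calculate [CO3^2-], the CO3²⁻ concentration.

[CO3²⁻] = 0.167 mmol/kg

α₂ = 1 / (1 + [H⁺]/K2 + [H⁺]²/(K1K2)) = 1 / (1 + 10^+1.12 + 10^-0.86)
   = 1 / (1 + 13.183 + 0.13804) = 1/14.321 = 0.06983
[CO3²⁻] = α₂ × DIC = 0.06983 × 2.39 = 0.167 mmol/kg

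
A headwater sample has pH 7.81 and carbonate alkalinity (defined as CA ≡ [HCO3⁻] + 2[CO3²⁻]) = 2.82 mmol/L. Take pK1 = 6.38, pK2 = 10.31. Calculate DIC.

CA = [HCO3⁻] + 2[CO3²⁻] = (α₁ + 2α₂)·DIC
At pH 7.81: [H⁺]/K1 = 10^-1.43 = 0.037154, K2/[H⁺] = 10^-2.50 = 0.0031623
α₁ = 1/(1 + 0.037154 + 0.0031623) = 1/1.0403 = 0.9612; α₂ = α₁·K2/[H⁺] = 0.003040
α₁ + 2α₂ = 0.9673
DIC = CA / (α₁ + 2α₂) = 2.82 / 0.9673 = 2.92 mmol/L

DIC = 2.92 mmol/L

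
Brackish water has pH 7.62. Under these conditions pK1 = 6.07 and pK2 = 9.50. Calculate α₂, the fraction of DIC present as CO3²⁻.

α₂ = 0.0127

α₂ = 1 / (1 + [H⁺]/K2 + [H⁺]²/(K1K2)) = 1 / (1 + 10^+1.88 + 10^+0.33)
   = 1 / (1 + 75.858 + 2.1380) = 1/78.996 = 0.01266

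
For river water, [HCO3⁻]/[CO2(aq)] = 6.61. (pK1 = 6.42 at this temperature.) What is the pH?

pH = 7.24

From K1 = [H⁺][HCO3⁻]/[CO2(aq)]:  pH = pK1 + log₁₀([HCO3⁻]/[CO2(aq)])
log₁₀(6.61) = +0.820
pH = 6.42 + (+0.820) = 7.24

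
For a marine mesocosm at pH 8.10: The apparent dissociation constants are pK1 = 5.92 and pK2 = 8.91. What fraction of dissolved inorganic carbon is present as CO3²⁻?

α₂ = 0.133

α₂ = 1 / (1 + [H⁺]/K2 + [H⁺]²/(K1K2)) = 1 / (1 + 10^+0.81 + 10^-1.37)
   = 1 / (1 + 6.4565 + 0.042658) = 1/7.4992 = 0.1333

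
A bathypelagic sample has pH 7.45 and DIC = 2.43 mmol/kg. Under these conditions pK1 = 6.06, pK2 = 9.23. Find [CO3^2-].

[CO3²⁻] = 0.0381 mmol/kg

α₂ = 1 / (1 + [H⁺]/K2 + [H⁺]²/(K1K2)) = 1 / (1 + 10^+1.78 + 10^+0.39)
   = 1 / (1 + 60.256 + 2.4547) = 1/63.711 = 0.01570
[CO3²⁻] = α₂ × DIC = 0.01570 × 2.43 = 0.0381 mmol/kg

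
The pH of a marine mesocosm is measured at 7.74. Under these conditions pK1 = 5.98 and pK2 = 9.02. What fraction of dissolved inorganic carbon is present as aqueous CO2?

α₀ = 0.0162

α₀ = 1 / (1 + K1/[H⁺] + K1K2/[H⁺]²) = 1 / (1 + 10^+1.76 + 10^+0.48)
   = 1 / (1 + 57.544 + 3.0200) = 1/61.564 = 0.01624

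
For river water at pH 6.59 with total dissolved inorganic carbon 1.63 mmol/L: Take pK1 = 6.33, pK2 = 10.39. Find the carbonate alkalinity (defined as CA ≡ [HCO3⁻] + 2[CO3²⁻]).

CA = [HCO3⁻] + 2[CO3²⁻] = (α₁ + 2α₂)·DIC
At pH 6.59: [H⁺]/K1 = 10^-0.26 = 0.54954, K2/[H⁺] = 10^-3.80 = 0.00015849
α₁ = 1/(1 + 0.54954 + 0.00015849) = 1/1.5497 = 0.6453; α₂ = α₁·K2/[H⁺] = 0.0001023
α₁ + 2α₂ = 0.6455
CA = 0.6455 × 1.63 = 1.05 mmol/L

CA = 1.05 mmol/L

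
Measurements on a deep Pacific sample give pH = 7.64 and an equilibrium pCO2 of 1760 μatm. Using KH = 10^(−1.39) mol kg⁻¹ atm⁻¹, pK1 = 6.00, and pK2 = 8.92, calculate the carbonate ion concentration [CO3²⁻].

[CO2*] = KH · pCO2 = 10^(−1.39) × 1760×10^-6 = 7.170×10^-5 mol/kg
α₀ = 1/(1 + K1/[H⁺] + K1K2/[H⁺]²) = 1/(1 + 10^+1.64 + 10^+0.36) = 0.02130
DIC = [CO2*]/α₀ = 7.170×10^-5 / 0.02130 = 3.366 mmol/kg
[CO3²⁻] = α₂·DIC; α₂ = 0.04880, so [CO3²⁻] = 0.04880 × 3.366 = 0.164 mmol/kg

[CO3²⁻] = 0.164 mmol/kg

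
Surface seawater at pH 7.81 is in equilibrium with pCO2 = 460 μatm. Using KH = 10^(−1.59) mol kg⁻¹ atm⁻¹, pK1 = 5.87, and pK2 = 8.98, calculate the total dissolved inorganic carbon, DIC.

[CO2*] = KH · pCO2 = 10^(−1.59) × 460×10^-6 = 1.182×10^-5 mol/kg
α₀ = 1/(1 + K1/[H⁺] + K1K2/[H⁺]²) = 1/(1 + 10^+1.94 + 10^+0.77) = 0.01064
DIC = [CO2*]/α₀ = 1.182×10^-5 / 0.01064 = 1.11 mmol/kg

DIC = 1.11 mmol/kg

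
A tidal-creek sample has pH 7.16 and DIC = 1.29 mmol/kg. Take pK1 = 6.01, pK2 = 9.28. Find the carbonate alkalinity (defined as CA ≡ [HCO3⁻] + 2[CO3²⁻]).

CA = [HCO3⁻] + 2[CO3²⁻] = (α₁ + 2α₂)·DIC
At pH 7.16: [H⁺]/K1 = 10^-1.15 = 0.070795, K2/[H⁺] = 10^-2.12 = 0.0075858
α₁ = 1/(1 + 0.070795 + 0.0075858) = 1/1.0784 = 0.9273; α₂ = α₁·K2/[H⁺] = 0.007034
α₁ + 2α₂ = 0.9414
CA = 0.9414 × 1.29 = 1.21 mmol/kg

CA = 1.21 mmol/kg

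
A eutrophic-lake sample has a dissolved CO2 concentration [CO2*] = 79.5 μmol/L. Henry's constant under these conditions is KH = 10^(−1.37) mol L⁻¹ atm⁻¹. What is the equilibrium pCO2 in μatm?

pCO2 = 1860 μatm

KH = 10^(−1.37) = 4.266×10^-2 mol L⁻¹ atm⁻¹
pCO2 = [CO2*]/KH = 79.5×10^-6 / 4.266×10^-2 = 1.86×10^-3 atm = 1860 μatm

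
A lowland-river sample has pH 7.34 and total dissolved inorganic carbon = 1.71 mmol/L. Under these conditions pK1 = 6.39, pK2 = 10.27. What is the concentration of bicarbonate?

[HCO3⁻] = 1.54 mmol/L

α₁ = 1 / (1 + [H⁺]/K1 + K2/[H⁺]) = 1 / (1 + 10^-0.95 + 10^-2.93)
   = 1 / (1 + 0.11220 + 0.0011749) = 1/1.1134 = 0.8982
[HCO3⁻] = α₁ × DIC = 0.8982 × 1.71 = 1.54 mmol/L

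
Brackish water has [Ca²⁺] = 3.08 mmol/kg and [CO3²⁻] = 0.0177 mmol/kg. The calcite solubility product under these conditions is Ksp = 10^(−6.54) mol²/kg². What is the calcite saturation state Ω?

Ω = 0.189

Ksp = 10^(−6.54) = 2.884×10^-7
Ω = [Ca²⁺][CO3²⁻]/Ksp = (3.08×10^-3)(0.0177×10^-3) / 2.884×10^-7 = 0.189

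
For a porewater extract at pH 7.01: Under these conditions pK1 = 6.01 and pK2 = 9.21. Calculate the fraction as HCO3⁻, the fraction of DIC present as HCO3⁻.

α₁ = 0.904

α₁ = 1 / (1 + [H⁺]/K1 + K2/[H⁺]) = 1 / (1 + 10^-1.00 + 10^-2.20)
   = 1 / (1 + 0.10000 + 0.0063096) = 1/1.1063 = 0.9039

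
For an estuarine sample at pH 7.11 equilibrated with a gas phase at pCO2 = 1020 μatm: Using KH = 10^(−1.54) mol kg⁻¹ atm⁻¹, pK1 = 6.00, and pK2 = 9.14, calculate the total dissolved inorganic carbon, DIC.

DIC = 0.412 mmol/kg

[CO2*] = KH · pCO2 = 10^(−1.54) × 1020×10^-6 = 2.942×10^-5 mol/kg
α₀ = 1/(1 + K1/[H⁺] + K1K2/[H⁺]²) = 1/(1 + 10^+1.11 + 10^-0.92) = 0.07141
DIC = [CO2*]/α₀ = 2.942×10^-5 / 0.07141 = 0.412 mmol/kg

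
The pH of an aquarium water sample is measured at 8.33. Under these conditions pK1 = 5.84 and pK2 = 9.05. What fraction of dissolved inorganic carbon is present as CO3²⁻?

α₂ = 0.160

α₂ = 1 / (1 + [H⁺]/K2 + [H⁺]²/(K1K2)) = 1 / (1 + 10^+0.72 + 10^-1.77)
   = 1 / (1 + 5.2481 + 0.016982) = 1/6.2651 = 0.1596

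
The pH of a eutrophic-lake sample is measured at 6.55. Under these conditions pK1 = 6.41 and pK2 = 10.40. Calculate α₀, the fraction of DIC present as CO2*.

α₀ = 0.420

α₀ = 1 / (1 + K1/[H⁺] + K1K2/[H⁺]²) = 1 / (1 + 10^+0.14 + 10^-3.71)
   = 1 / (1 + 1.3804 + 0.00019498) = 1/2.3806 = 0.4201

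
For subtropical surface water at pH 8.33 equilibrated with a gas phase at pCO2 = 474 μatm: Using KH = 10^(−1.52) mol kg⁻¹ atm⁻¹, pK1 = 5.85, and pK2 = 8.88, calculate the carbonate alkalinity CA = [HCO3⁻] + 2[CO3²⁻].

[CO2*] = KH · pCO2 = 10^(−1.52) × 474×10^-6 = 1.431×10^-5 mol/kg
α₀ = 1/(1 + K1/[H⁺] + K1K2/[H⁺]²) = 1/(1 + 10^+2.48 + 10^+1.93) = 0.002577
DIC = [CO2*]/α₀ = 1.431×10^-5 / 0.002577 = 5.556 mmol/kg
CA = (α₁ + 2α₂)·DIC = (0.7781 + 2×0.2193) × 5.556 = 6.76 mmol/kg

CA = 6.76 mmol/kg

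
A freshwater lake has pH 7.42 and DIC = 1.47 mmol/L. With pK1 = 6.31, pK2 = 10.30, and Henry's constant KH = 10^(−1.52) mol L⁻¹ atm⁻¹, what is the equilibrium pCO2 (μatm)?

pCO2 = 3500 μatm

α₀ = 1 / (1 + K1/[H⁺] + K1K2/[H⁺]²) = 1 / (1 + 10^+1.11 + 10^-1.77)
   = 1 / (1 + 12.882 + 0.016982) = 1/13.899 = 0.07195
[CO2*] = α₀ × DIC = 0.07195 × 1.47 = 0.1058 mmol/L
pCO2 = [CO2*]/KH = 1.058×10^-4 / 3.020×10^-2 = 3500 μatm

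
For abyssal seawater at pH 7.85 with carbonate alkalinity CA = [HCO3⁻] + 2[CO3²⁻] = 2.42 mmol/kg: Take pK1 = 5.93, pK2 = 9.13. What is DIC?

CA = [HCO3⁻] + 2[CO3²⁻] = (α₁ + 2α₂)·DIC
At pH 7.85: [H⁺]/K1 = 10^-1.92 = 0.012023, K2/[H⁺] = 10^-1.28 = 0.052481
α₁ = 1/(1 + 0.012023 + 0.052481) = 1/1.0645 = 0.9394; α₂ = α₁·K2/[H⁺] = 0.04930
α₁ + 2α₂ = 1.0380
DIC = CA / (α₁ + 2α₂) = 2.42 / 1.0380 = 2.33 mmol/kg

DIC = 2.33 mmol/kg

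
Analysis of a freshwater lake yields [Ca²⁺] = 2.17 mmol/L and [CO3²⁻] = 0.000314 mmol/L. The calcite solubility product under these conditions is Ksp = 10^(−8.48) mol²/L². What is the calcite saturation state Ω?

Ksp = 10^(−8.48) = 3.311×10^-9
Ω = [Ca²⁺][CO3²⁻]/Ksp = (2.17×10^-3)(0.000314×10^-3) / 3.311×10^-9 = 0.206

Ω = 0.206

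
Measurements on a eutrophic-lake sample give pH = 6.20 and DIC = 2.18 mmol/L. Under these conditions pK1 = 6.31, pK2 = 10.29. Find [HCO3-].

[HCO3⁻] = 0.953 mmol/L

α₁ = 1 / (1 + [H⁺]/K1 + K2/[H⁺]) = 1 / (1 + 10^+0.11 + 10^-4.09)
   = 1 / (1 + 1.2882 + 8.1283×10^-5) = 1/2.2883 = 0.4370
[HCO3⁻] = α₁ × DIC = 0.4370 × 2.18 = 0.953 mmol/L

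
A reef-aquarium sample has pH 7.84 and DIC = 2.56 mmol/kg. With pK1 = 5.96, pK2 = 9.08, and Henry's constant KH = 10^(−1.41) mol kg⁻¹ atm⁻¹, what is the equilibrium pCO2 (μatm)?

α₀ = 1 / (1 + K1/[H⁺] + K1K2/[H⁺]²) = 1 / (1 + 10^+1.88 + 10^+0.64)
   = 1 / (1 + 75.858 + 4.3652) = 1/81.223 = 0.01231
[CO2*] = α₀ × DIC = 0.01231 × 2.56 = 0.03152 mmol/kg
pCO2 = [CO2*]/KH = 3.152×10^-5 / 3.890×10^-2 = 810 μatm

pCO2 = 810 μatm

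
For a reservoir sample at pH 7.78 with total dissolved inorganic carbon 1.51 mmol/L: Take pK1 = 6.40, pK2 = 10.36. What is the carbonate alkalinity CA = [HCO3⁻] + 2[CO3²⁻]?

CA = [HCO3⁻] + 2[CO3²⁻] = (α₁ + 2α₂)·DIC
At pH 7.78: [H⁺]/K1 = 10^-1.38 = 0.041687, K2/[H⁺] = 10^-2.58 = 0.0026303
α₁ = 1/(1 + 0.041687 + 0.0026303) = 1/1.0443 = 0.9576; α₂ = α₁·K2/[H⁺] = 0.002519
α₁ + 2α₂ = 0.9626
CA = 0.9626 × 1.51 = 1.45 mmol/L

CA = 1.45 mmol/L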